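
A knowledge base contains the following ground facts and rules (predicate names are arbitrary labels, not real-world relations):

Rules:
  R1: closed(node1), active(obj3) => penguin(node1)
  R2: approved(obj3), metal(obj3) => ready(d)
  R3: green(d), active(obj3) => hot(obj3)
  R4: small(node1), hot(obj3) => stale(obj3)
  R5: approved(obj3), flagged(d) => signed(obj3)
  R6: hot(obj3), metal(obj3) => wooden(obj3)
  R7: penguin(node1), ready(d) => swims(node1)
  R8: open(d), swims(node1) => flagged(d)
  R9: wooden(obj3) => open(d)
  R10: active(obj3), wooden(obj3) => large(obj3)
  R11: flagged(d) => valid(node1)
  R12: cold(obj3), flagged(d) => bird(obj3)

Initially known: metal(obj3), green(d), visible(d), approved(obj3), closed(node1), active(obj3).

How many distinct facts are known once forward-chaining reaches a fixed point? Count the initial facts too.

Round 1: R1 [closed(node1), active(obj3) => penguin(node1)]; R2 [approved(obj3), metal(obj3) => ready(d)]; R3 [green(d), active(obj3) => hot(obj3)]. New: penguin(node1), ready(d), hot(obj3).
Round 2: R6 [hot(obj3), metal(obj3) => wooden(obj3)]; R7 [penguin(node1), ready(d) => swims(node1)]. New: wooden(obj3), swims(node1).
Round 3: R9 [wooden(obj3) => open(d)]; R10 [active(obj3), wooden(obj3) => large(obj3)]. New: open(d), large(obj3).
Round 4: R8 [open(d), swims(node1) => flagged(d)]. New: flagged(d).
Round 5: R5 [approved(obj3), flagged(d) => signed(obj3)]; R11 [flagged(d) => valid(node1)]. New: signed(obj3), valid(node1).
Closure: {active(obj3), approved(obj3), closed(node1), flagged(d), green(d), hot(obj3), large(obj3), metal(obj3), open(d), penguin(node1), ready(d), signed(obj3), swims(node1), valid(node1), visible(d), wooden(obj3)} — 16 facts.

16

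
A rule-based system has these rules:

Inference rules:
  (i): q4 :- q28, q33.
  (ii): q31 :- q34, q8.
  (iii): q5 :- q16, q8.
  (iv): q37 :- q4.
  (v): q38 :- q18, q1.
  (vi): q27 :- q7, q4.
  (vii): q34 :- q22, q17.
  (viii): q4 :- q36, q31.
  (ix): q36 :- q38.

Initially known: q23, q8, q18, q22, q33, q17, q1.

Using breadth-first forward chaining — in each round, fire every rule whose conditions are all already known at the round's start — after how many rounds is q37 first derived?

Round 1: (v) [q38 :- q18, q1.]; (vii) [q34 :- q22, q17.]. Adds q38, q34.
Round 2: (ii) [q31 :- q34, q8.]; (ix) [q36 :- q38.]. Adds q31, q36.
Round 3: (viii) [q4 :- q36, q31.]. Adds q4.
Round 4: (iv) [q37 :- q4.]. Adds q37.
q37 first appears in round 4.

4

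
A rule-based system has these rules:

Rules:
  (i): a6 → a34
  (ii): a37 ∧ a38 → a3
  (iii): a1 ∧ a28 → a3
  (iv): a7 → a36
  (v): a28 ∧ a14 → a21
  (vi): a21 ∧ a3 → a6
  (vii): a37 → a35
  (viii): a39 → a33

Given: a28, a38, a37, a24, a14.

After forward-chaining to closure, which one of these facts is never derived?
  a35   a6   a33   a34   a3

Round 1: (ii) [a37 ∧ a38 → a3]; (v) [a28 ∧ a14 → a21]; (vii) [a37 → a35]. Adds a3, a21, a35.
Round 2: (vi) [a21 ∧ a3 → a6]. Adds a6.
Round 3: (i) [a6 → a34]. Adds a34.
Derived: a35 (round 1), a6 (round 2), a34 (round 3), a3 (round 1). a33 never appears in any round.

a33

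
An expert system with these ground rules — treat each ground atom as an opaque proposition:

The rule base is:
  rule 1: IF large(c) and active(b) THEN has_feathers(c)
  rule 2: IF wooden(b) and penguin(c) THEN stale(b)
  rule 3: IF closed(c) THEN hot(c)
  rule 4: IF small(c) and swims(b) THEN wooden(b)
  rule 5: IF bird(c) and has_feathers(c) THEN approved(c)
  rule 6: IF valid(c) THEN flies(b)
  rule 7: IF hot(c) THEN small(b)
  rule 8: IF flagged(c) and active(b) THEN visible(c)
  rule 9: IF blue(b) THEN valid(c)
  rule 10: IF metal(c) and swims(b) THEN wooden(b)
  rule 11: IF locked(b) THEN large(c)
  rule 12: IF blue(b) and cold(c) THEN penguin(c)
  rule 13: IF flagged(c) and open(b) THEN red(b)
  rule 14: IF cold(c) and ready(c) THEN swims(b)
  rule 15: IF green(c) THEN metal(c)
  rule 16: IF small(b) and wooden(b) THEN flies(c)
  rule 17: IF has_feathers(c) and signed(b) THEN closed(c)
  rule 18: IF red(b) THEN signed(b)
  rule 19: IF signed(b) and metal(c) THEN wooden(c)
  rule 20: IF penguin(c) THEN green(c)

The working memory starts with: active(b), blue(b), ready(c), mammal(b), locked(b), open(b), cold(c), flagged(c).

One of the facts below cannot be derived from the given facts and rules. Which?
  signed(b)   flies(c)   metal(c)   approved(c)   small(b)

Round 1: rule 8 [IF flagged(c) and active(b) THEN visible(c)]; rule 9 [IF blue(b) THEN valid(c)]; rule 11 [IF locked(b) THEN large(c)]; rule 12 [IF blue(b) and cold(c) THEN penguin(c)]; rule 13 [IF flagged(c) and open(b) THEN red(b)]; rule 14 [IF cold(c) and ready(c) THEN swims(b)]. New: visible(c), valid(c), large(c), penguin(c), red(b), swims(b).
Round 2: rule 1 [IF large(c) and active(b) THEN has_feathers(c)]; rule 6 [IF valid(c) THEN flies(b)]; rule 18 [IF red(b) THEN signed(b)]; rule 20 [IF penguin(c) THEN green(c)]. New: has_feathers(c), flies(b), signed(b), green(c).
Round 3: rule 15 [IF green(c) THEN metal(c)]; rule 17 [IF has_feathers(c) and signed(b) THEN closed(c)]. New: metal(c), closed(c).
Round 4: rule 3 [IF closed(c) THEN hot(c)]; rule 10 [IF metal(c) and swims(b) THEN wooden(b)]; rule 19 [IF signed(b) and metal(c) THEN wooden(c)]. New: hot(c), wooden(b), wooden(c).
Round 5: rule 2 [IF wooden(b) and penguin(c) THEN stale(b)]; rule 7 [IF hot(c) THEN small(b)]. New: stale(b), small(b).
Round 6: rule 16 [IF small(b) and wooden(b) THEN flies(c)]. New: flies(c).
Derived: metal(c) (round 3), small(b) (round 5), signed(b) (round 2), flies(c) (round 6). approved(c) never appears in any round.

approved(c)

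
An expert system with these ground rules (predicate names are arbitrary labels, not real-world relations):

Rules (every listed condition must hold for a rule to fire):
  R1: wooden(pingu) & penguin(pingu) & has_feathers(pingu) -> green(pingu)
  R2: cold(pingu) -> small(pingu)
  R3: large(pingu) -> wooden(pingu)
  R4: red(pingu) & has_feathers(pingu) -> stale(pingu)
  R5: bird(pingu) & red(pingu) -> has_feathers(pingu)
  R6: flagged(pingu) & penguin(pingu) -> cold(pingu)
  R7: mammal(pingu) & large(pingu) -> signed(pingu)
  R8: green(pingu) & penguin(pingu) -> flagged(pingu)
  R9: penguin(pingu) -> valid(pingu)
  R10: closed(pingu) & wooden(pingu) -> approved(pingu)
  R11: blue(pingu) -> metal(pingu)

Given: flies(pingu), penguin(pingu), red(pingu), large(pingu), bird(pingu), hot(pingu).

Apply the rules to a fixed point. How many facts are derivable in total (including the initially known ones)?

Round 1 — R3, R5, R9, derive wooden(pingu), has_feathers(pingu), valid(pingu).
Round 2 — R1, R4, derive green(pingu), stale(pingu).
Round 3 — R8, derive flagged(pingu).
Round 4 — R6, derive cold(pingu).
Round 5 — R2, derive small(pingu).
Closure: {bird(pingu), cold(pingu), flagged(pingu), flies(pingu), green(pingu), has_feathers(pingu), hot(pingu), large(pingu), penguin(pingu), red(pingu), small(pingu), stale(pingu), valid(pingu), wooden(pingu)} — 14 facts.

14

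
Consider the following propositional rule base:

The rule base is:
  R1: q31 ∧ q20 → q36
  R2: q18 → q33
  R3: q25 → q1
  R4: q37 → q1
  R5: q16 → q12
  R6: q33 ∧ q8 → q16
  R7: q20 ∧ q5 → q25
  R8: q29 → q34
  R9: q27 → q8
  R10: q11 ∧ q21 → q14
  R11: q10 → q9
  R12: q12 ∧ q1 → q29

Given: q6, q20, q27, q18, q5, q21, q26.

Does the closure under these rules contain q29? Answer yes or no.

yes

Round 1: R2 [q18 → q33]; R7 [q20 ∧ q5 → q25]; R9 [q27 → q8]. Adds q33, q25, q8.
Round 2: R3 [q25 → q1]; R6 [q33 ∧ q8 → q16]. Adds q1, q16.
Round 3: R5 [q16 → q12]. Adds q12.
Round 4: R12 [q12 ∧ q1 → q29]. Adds q29.
Round 5: R8 [q29 → q34]. Adds q34.
q29 appears in round 4, so it is derivable.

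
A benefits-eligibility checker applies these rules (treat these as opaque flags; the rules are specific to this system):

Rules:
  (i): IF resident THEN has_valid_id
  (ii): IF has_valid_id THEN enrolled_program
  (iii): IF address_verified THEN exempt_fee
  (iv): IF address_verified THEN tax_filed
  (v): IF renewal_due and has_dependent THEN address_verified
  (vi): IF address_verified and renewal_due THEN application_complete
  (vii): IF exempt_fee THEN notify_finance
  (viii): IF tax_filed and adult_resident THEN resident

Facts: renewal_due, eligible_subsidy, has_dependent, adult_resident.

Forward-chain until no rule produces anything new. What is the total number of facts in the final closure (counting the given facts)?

Round 1 — (v), derive address_verified.
Round 2 — (iii), (iv), (vi), derive exempt_fee, tax_filed, application_complete.
Round 3 — (vii), (viii), derive notify_finance, resident.
Round 4 — (i), derive has_valid_id.
Round 5 — (ii), derive enrolled_program.
Closure: {address_verified, adult_resident, application_complete, eligible_subsidy, enrolled_program, exempt_fee, has_dependent, has_valid_id, notify_finance, renewal_due, resident, tax_filed} — 12 facts.

12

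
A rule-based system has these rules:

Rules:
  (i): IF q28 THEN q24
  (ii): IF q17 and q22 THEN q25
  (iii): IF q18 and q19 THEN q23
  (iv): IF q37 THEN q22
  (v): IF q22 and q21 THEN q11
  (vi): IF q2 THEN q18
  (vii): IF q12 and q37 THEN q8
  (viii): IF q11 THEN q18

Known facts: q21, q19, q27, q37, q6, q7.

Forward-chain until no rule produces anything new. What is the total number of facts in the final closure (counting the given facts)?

Round 1 — (iv), derive q22.
Round 2 — (v), derive q11.
Round 3 — (viii), derive q18.
Round 4 — (iii), derive q23.
Closure: {q11, q18, q19, q21, q22, q23, q27, q37, q6, q7} — 10 facts.

10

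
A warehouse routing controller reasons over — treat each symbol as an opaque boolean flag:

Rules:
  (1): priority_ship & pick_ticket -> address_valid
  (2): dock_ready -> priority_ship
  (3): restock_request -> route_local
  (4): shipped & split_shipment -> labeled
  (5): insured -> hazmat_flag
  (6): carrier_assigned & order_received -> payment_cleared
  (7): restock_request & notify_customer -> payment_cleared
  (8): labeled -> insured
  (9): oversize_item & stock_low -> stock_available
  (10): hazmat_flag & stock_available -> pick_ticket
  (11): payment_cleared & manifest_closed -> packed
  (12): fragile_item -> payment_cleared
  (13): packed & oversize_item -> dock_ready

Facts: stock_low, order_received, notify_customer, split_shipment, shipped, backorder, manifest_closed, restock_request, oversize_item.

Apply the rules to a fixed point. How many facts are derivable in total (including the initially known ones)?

Round 1: (3) [restock_request -> route_local]; (4) [shipped & split_shipment -> labeled]; (7) [restock_request & notify_customer -> payment_cleared]; (9) [oversize_item & stock_low -> stock_available]. New: route_local, labeled, payment_cleared, stock_available.
Round 2: (8) [labeled -> insured]; (11) [payment_cleared & manifest_closed -> packed]. New: insured, packed.
Round 3: (5) [insured -> hazmat_flag]; (13) [packed & oversize_item -> dock_ready]. New: hazmat_flag, dock_ready.
Round 4: (2) [dock_ready -> priority_ship]; (10) [hazmat_flag & stock_available -> pick_ticket]. New: priority_ship, pick_ticket.
Round 5: (1) [priority_ship & pick_ticket -> address_valid]. New: address_valid.
Closure: {address_valid, backorder, dock_ready, hazmat_flag, insured, labeled, manifest_closed, notify_customer, order_received, oversize_item, packed, payment_cleared, pick_ticket, priority_ship, restock_request, route_local, shipped, split_shipment, stock_available, stock_low} — 20 facts.

20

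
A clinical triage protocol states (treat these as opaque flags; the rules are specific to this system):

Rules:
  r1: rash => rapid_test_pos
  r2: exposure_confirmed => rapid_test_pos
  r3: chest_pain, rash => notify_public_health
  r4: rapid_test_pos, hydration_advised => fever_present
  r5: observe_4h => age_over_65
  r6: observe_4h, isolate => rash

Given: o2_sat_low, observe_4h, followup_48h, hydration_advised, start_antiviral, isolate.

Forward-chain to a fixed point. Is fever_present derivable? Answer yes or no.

Round 1 fires r5, r6, giving age_over_65, rash.
Round 2 fires r1, giving rapid_test_pos.
Round 3 fires r4, giving fever_present.
fever_present appears in round 3, so it is derivable.

yes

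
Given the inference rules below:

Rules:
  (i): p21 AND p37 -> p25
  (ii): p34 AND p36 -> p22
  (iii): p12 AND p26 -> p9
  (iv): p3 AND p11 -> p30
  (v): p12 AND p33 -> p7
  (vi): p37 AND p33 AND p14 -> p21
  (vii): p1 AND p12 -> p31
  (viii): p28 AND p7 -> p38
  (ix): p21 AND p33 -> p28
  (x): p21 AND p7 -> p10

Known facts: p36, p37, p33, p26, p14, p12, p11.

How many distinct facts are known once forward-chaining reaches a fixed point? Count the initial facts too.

Round 1 — (iii), (v), (vi), derive p9, p7, p21.
Round 2 — (i), (ix), (x), derive p25, p28, p10.
Round 3 — (viii), derive p38.
Closure: {p10, p11, p12, p14, p21, p25, p26, p28, p33, p36, p37, p38, p7, p9} — 14 facts.

14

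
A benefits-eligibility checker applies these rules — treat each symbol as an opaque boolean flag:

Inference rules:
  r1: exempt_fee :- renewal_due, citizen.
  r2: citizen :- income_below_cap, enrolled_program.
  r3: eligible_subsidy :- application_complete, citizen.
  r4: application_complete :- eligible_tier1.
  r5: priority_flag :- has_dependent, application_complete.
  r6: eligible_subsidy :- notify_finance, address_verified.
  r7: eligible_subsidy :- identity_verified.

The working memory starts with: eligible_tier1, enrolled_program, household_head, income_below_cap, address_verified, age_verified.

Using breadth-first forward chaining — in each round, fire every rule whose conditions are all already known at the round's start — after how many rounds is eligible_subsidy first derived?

2

Round 1: r2 [citizen :- income_below_cap, enrolled_program.]; r4 [application_complete :- eligible_tier1.]. New: citizen, application_complete.
Round 2: r3 [eligible_subsidy :- application_complete, citizen.]. New: eligible_subsidy.
eligible_subsidy first appears in round 2.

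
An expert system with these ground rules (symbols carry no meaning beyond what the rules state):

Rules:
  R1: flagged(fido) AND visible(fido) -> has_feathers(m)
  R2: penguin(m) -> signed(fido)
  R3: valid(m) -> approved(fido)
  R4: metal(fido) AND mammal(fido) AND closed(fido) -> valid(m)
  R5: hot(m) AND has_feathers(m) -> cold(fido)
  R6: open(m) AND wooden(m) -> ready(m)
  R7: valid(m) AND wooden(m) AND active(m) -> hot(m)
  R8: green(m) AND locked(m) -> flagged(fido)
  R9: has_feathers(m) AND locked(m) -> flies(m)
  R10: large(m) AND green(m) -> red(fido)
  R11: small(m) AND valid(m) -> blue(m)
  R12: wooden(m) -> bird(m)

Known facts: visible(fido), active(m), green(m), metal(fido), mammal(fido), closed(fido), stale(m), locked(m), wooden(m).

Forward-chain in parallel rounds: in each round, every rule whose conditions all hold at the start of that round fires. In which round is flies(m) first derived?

Round 1 fires R4, R8, R12, giving valid(m), flagged(fido), bird(m).
Round 2 fires R1, R3, R7, giving has_feathers(m), approved(fido), hot(m).
Round 3 fires R5, R9, giving cold(fido), flies(m).
flies(m) first appears in round 3.

3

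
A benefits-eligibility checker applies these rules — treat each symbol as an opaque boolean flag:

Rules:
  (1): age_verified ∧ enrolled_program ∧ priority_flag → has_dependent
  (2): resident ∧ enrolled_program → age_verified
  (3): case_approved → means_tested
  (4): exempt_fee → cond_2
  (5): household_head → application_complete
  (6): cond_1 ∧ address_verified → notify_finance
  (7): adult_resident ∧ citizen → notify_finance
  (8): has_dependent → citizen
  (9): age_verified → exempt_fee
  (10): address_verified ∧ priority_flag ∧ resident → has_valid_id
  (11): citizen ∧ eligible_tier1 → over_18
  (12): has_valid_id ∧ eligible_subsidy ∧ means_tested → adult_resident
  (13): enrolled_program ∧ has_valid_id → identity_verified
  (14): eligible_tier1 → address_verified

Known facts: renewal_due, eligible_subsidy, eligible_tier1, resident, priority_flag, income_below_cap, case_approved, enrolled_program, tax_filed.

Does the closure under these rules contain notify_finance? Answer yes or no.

yes

Round 1 — (2), (3), (14), derive age_verified, means_tested, address_verified.
Round 2 — (1), (9), (10), derive has_dependent, exempt_fee, has_valid_id.
Round 3 — (4), (8), (12), (13), derive cond_2, citizen, adult_resident, identity_verified.
Round 4 — (7), (11), derive notify_finance, over_18.
notify_finance appears in round 4, so it is derivable.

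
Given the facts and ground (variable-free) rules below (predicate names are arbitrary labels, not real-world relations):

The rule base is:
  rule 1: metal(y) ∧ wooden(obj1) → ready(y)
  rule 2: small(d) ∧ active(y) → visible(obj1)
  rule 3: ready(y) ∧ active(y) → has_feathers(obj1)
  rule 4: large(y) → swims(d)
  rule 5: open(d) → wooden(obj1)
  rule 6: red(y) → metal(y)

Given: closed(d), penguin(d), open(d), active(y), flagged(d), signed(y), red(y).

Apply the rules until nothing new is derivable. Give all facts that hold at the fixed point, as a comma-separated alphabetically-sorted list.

active(y), closed(d), flagged(d), has_feathers(obj1), metal(y), open(d), penguin(d), ready(y), red(y), signed(y), wooden(obj1)

Round 1: rule 5 [open(d) → wooden(obj1)]; rule 6 [red(y) → metal(y)]. Adds wooden(obj1), metal(y).
Round 2: rule 1 [metal(y) ∧ wooden(obj1) → ready(y)]. Adds ready(y).
Round 3: rule 3 [ready(y) ∧ active(y) → has_feathers(obj1)]. Adds has_feathers(obj1).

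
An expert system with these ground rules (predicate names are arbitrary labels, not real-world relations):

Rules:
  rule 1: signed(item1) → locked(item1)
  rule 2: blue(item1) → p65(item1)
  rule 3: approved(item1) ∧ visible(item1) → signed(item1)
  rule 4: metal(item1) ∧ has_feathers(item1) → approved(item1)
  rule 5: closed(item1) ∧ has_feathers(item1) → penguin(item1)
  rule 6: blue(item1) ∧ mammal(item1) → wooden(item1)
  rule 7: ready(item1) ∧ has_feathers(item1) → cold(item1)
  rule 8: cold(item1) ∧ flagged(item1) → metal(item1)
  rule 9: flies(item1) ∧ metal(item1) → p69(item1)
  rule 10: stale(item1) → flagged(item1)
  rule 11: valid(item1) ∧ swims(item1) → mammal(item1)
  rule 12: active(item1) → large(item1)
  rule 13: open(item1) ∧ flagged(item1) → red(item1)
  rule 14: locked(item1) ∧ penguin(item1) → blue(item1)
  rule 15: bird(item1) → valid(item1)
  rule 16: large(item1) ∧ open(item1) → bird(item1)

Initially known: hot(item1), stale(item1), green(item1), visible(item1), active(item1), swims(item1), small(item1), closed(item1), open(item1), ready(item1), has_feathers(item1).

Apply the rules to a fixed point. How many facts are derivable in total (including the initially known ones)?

26

Round 1 fires rule 5, rule 7, rule 10, rule 12, giving penguin(item1), cold(item1), flagged(item1), large(item1).
Round 2 fires rule 8, rule 13, rule 16, giving metal(item1), red(item1), bird(item1).
Round 3 fires rule 4, rule 15, giving approved(item1), valid(item1).
Round 4 fires rule 3, rule 11, giving signed(item1), mammal(item1).
Round 5 fires rule 1, giving locked(item1).
Round 6 fires rule 14, giving blue(item1).
Round 7 fires rule 2, rule 6, giving p65(item1), wooden(item1).
Closure: {active(item1), approved(item1), bird(item1), blue(item1), closed(item1), cold(item1), flagged(item1), green(item1), has_feathers(item1), hot(item1), large(item1), locked(item1), mammal(item1), metal(item1), open(item1), p65(item1), penguin(item1), ready(item1), red(item1), signed(item1), small(item1), stale(item1), swims(item1), valid(item1), visible(item1), wooden(item1)} — 26 facts.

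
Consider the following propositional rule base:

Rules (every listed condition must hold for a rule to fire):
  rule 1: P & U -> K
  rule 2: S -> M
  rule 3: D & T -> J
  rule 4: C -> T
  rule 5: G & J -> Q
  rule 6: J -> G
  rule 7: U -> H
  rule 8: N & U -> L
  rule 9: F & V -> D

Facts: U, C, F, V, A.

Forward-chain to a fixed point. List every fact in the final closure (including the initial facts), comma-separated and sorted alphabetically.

Round 1 fires rule 4, rule 7, rule 9, giving T, H, D.
Round 2 fires rule 3, giving J.
Round 3 fires rule 6, giving G.
Round 4 fires rule 5, giving Q.

A, C, D, F, G, H, J, Q, T, U, V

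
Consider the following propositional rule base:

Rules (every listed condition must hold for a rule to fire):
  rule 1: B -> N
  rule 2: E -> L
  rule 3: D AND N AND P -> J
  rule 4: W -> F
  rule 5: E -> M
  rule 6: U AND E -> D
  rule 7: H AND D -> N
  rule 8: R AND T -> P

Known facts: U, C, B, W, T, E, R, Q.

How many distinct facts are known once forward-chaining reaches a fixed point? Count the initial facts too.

Round 1 fires rule 1, rule 2, rule 4, rule 5, rule 6, rule 8, giving N, L, F, M, D, P.
Round 2 fires rule 3, giving J.
Closure: {B, C, D, E, F, J, L, M, N, P, Q, R, T, U, W} — 15 facts.

15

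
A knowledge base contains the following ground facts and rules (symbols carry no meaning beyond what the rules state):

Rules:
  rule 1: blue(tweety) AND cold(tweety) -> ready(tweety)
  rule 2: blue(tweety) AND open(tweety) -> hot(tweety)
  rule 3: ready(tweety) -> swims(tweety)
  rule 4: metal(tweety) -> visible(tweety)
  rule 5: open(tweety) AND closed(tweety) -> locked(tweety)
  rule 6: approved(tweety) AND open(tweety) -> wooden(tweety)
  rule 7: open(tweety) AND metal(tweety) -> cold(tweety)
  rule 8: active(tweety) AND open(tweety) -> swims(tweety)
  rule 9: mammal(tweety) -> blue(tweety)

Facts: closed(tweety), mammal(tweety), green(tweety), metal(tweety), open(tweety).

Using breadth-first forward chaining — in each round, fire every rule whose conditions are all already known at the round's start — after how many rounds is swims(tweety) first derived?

Round 1: rule 4 [metal(tweety) -> visible(tweety)]; rule 5 [open(tweety) AND closed(tweety) -> locked(tweety)]; rule 7 [open(tweety) AND metal(tweety) -> cold(tweety)]; rule 9 [mammal(tweety) -> blue(tweety)]. Adds visible(tweety), locked(tweety), cold(tweety), blue(tweety).
Round 2: rule 1 [blue(tweety) AND cold(tweety) -> ready(tweety)]; rule 2 [blue(tweety) AND open(tweety) -> hot(tweety)]. Adds ready(tweety), hot(tweety).
Round 3: rule 3 [ready(tweety) -> swims(tweety)]. Adds swims(tweety).
swims(tweety) first appears in round 3.

3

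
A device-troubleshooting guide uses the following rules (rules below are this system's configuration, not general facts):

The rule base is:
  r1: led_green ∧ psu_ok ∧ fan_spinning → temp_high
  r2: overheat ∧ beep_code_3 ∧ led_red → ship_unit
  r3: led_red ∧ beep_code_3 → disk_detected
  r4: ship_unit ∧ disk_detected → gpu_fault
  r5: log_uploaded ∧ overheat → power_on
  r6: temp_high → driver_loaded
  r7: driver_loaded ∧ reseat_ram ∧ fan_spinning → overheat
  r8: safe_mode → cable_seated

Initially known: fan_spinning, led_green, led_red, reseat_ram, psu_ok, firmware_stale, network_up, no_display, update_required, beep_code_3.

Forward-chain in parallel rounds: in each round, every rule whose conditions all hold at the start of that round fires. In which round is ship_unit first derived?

4

Round 1 — r1, r3, derive temp_high, disk_detected.
Round 2 — r6, derive driver_loaded.
Round 3 — r7, derive overheat.
Round 4 — r2, derive ship_unit.
ship_unit first appears in round 4.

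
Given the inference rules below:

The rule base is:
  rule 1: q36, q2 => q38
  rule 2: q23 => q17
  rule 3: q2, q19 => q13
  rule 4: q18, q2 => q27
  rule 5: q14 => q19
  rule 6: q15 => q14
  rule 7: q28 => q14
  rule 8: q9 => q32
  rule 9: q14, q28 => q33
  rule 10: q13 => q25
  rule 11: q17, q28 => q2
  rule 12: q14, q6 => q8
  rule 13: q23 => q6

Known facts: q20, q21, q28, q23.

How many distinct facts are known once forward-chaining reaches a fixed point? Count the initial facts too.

Round 1: rule 2 [q23 => q17]; rule 7 [q28 => q14]; rule 13 [q23 => q6]. New: q17, q14, q6.
Round 2: rule 5 [q14 => q19]; rule 9 [q14, q28 => q33]; rule 11 [q17, q28 => q2]; rule 12 [q14, q6 => q8]. New: q19, q33, q2, q8.
Round 3: rule 3 [q2, q19 => q13]. New: q13.
Round 4: rule 10 [q13 => q25]. New: q25.
Closure: {q13, q14, q17, q19, q2, q20, q21, q23, q25, q28, q33, q6, q8} — 13 facts.

13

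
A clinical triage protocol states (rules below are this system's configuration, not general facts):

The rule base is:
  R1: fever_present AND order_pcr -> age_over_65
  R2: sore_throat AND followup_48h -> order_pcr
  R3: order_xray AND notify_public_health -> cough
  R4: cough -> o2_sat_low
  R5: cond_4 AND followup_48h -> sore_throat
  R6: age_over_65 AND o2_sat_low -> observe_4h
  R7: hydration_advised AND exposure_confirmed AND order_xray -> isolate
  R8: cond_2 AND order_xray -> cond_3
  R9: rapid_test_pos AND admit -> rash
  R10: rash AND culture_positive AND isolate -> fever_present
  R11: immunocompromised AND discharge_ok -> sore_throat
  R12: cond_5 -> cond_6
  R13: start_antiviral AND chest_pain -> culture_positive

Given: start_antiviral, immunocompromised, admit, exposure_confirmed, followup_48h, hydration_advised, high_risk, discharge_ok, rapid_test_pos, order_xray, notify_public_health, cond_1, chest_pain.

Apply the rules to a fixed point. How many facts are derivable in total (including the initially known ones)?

Round 1 fires R3, R7, R9, R11, R13, giving cough, isolate, rash, sore_throat, culture_positive.
Round 2 fires R2, R4, R10, giving order_pcr, o2_sat_low, fever_present.
Round 3 fires R1, giving age_over_65.
Round 4 fires R6, giving observe_4h.
Closure: {admit, age_over_65, chest_pain, cond_1, cough, culture_positive, discharge_ok, exposure_confirmed, fever_present, followup_48h, high_risk, hydration_advised, immunocompromised, isolate, notify_public_health, o2_sat_low, observe_4h, order_pcr, order_xray, rapid_test_pos, rash, sore_throat, start_antiviral} — 23 facts.

23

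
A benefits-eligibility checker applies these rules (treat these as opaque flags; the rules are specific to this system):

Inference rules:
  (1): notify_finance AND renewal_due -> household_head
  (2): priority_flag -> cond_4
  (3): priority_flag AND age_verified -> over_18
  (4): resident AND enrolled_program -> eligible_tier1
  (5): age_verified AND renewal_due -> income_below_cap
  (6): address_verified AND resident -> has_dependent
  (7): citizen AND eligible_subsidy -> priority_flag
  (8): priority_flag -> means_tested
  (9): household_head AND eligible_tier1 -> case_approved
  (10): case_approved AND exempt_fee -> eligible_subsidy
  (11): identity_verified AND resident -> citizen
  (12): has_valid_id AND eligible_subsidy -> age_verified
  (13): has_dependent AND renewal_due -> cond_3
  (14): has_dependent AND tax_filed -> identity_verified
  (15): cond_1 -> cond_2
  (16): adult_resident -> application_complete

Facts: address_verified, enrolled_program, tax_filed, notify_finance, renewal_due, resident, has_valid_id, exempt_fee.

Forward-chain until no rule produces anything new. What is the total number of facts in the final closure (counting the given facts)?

22

Round 1 — (1), (4), (6), derive household_head, eligible_tier1, has_dependent.
Round 2 — (9), (13), (14), derive case_approved, cond_3, identity_verified.
Round 3 — (10), (11), derive eligible_subsidy, citizen.
Round 4 — (7), (12), derive priority_flag, age_verified.
Round 5 — (2), (3), (5), (8), derive cond_4, over_18, income_below_cap, means_tested.
Closure: {address_verified, age_verified, case_approved, citizen, cond_3, cond_4, eligible_subsidy, eligible_tier1, enrolled_program, exempt_fee, has_dependent, has_valid_id, household_head, identity_verified, income_below_cap, means_tested, notify_finance, over_18, priority_flag, renewal_due, resident, tax_filed} — 22 facts.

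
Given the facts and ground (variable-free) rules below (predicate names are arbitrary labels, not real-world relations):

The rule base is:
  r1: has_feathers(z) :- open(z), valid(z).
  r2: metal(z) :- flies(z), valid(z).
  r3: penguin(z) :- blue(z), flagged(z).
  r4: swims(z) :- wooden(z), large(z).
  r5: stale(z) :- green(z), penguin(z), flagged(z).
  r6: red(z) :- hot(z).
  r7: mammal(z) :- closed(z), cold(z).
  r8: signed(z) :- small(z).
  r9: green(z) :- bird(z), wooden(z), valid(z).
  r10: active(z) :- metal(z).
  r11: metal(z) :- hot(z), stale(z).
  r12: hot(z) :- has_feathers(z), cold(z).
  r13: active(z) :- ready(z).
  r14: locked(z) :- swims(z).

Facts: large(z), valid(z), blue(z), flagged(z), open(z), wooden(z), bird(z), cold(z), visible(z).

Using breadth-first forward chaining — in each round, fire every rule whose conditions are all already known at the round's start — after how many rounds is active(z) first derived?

4

Round 1: r1 [has_feathers(z) :- open(z), valid(z).]; r3 [penguin(z) :- blue(z), flagged(z).]; r4 [swims(z) :- wooden(z), large(z).]; r9 [green(z) :- bird(z), wooden(z), valid(z).]. New: has_feathers(z), penguin(z), swims(z), green(z).
Round 2: r5 [stale(z) :- green(z), penguin(z), flagged(z).]; r12 [hot(z) :- has_feathers(z), cold(z).]; r14 [locked(z) :- swims(z).]. New: stale(z), hot(z), locked(z).
Round 3: r6 [red(z) :- hot(z).]; r11 [metal(z) :- hot(z), stale(z).]. New: red(z), metal(z).
Round 4: r10 [active(z) :- metal(z).]. New: active(z).
active(z) first appears in round 4.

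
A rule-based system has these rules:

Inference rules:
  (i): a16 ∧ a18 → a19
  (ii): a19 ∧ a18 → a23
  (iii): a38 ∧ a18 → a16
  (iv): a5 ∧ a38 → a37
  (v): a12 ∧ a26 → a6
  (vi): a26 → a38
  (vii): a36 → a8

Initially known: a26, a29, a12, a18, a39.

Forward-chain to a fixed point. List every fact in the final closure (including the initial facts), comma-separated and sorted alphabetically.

a12, a16, a18, a19, a23, a26, a29, a38, a39, a6

Round 1: (v) [a12 ∧ a26 → a6]; (vi) [a26 → a38]. New: a6, a38.
Round 2: (iii) [a38 ∧ a18 → a16]. New: a16.
Round 3: (i) [a16 ∧ a18 → a19]. New: a19.
Round 4: (ii) [a19 ∧ a18 → a23]. New: a23.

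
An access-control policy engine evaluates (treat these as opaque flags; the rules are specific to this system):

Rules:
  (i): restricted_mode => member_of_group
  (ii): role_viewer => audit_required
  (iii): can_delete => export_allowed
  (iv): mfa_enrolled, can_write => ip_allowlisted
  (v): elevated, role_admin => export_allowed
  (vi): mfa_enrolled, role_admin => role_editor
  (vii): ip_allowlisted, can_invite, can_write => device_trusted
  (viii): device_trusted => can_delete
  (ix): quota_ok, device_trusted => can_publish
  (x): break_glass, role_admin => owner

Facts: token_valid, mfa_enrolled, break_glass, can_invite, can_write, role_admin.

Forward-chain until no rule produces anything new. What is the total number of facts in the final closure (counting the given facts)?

Round 1: (iv) [mfa_enrolled, can_write => ip_allowlisted]; (vi) [mfa_enrolled, role_admin => role_editor]; (x) [break_glass, role_admin => owner]. New: ip_allowlisted, role_editor, owner.
Round 2: (vii) [ip_allowlisted, can_invite, can_write => device_trusted]. New: device_trusted.
Round 3: (viii) [device_trusted => can_delete]. New: can_delete.
Round 4: (iii) [can_delete => export_allowed]. New: export_allowed.
Closure: {break_glass, can_delete, can_invite, can_write, device_trusted, export_allowed, ip_allowlisted, mfa_enrolled, owner, role_admin, role_editor, token_valid} — 12 facts.

12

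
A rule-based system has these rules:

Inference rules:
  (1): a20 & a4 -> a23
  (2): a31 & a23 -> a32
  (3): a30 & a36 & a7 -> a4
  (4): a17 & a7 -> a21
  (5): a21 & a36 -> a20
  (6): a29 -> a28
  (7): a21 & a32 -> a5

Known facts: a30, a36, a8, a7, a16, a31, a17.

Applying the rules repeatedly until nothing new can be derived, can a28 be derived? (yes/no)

Round 1: (3) [a30 & a36 & a7 -> a4]; (4) [a17 & a7 -> a21]. Adds a4, a21.
Round 2: (5) [a21 & a36 -> a20]. Adds a20.
Round 3: (1) [a20 & a4 -> a23]. Adds a23.
Round 4: (2) [a31 & a23 -> a32]. Adds a32.
Round 5: (7) [a21 & a32 -> a5]. Adds a5.
Fixed point reached. a28 is concluded only by (6); (6) needs a29 (never derived).

no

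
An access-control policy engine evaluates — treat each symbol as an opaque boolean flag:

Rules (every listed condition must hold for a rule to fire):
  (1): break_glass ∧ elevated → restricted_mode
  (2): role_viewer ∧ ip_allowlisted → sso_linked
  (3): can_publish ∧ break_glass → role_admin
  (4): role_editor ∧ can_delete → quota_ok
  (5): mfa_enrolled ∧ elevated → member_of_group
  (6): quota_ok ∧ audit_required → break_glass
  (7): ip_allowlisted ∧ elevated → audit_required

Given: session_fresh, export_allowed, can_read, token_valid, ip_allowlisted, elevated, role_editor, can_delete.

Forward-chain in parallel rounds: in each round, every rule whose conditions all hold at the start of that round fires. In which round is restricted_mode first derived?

3

Round 1: (4) [role_editor ∧ can_delete → quota_ok]; (7) [ip_allowlisted ∧ elevated → audit_required]. New: quota_ok, audit_required.
Round 2: (6) [quota_ok ∧ audit_required → break_glass]. New: break_glass.
Round 3: (1) [break_glass ∧ elevated → restricted_mode]. New: restricted_mode.
restricted_mode first appears in round 3.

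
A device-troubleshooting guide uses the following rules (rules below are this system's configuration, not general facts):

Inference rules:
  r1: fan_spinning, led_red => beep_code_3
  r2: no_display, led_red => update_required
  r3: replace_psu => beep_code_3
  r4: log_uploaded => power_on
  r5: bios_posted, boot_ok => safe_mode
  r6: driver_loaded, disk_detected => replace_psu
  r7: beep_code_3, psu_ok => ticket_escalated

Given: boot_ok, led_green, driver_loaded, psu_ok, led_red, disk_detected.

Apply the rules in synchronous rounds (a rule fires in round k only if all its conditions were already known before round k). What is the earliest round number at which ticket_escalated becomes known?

3

Round 1 fires r6, giving replace_psu.
Round 2 fires r3, giving beep_code_3.
Round 3 fires r7, giving ticket_escalated.
ticket_escalated first appears in round 3.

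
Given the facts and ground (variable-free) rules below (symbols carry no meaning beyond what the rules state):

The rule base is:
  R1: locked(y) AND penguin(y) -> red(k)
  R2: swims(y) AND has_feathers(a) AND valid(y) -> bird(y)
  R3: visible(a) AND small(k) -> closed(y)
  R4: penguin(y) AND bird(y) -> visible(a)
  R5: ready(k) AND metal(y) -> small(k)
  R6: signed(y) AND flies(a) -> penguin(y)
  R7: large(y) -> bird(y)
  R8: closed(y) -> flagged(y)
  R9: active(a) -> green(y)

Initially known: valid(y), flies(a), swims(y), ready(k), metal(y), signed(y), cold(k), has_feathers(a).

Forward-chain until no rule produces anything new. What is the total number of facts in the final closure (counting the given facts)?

Round 1 fires R2, R5, R6, giving bird(y), small(k), penguin(y).
Round 2 fires R4, giving visible(a).
Round 3 fires R3, giving closed(y).
Round 4 fires R8, giving flagged(y).
Closure: {bird(y), closed(y), cold(k), flagged(y), flies(a), has_feathers(a), metal(y), penguin(y), ready(k), signed(y), small(k), swims(y), valid(y), visible(a)} — 14 facts.

14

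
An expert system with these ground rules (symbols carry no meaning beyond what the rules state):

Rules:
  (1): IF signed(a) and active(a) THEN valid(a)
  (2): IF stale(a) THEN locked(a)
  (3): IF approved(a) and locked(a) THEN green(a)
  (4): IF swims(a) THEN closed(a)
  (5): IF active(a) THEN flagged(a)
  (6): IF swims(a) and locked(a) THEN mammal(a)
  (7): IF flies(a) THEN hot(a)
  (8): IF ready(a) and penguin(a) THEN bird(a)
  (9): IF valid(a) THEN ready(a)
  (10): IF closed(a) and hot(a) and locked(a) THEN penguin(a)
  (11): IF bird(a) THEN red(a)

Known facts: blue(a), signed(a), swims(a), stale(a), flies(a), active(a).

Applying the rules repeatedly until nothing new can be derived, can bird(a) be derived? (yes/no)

yes

Round 1 fires (1), (2), (4), (5), (7), giving valid(a), locked(a), closed(a), flagged(a), hot(a).
Round 2 fires (6), (9), (10), giving mammal(a), ready(a), penguin(a).
Round 3 fires (8), giving bird(a).
Round 4 fires (11), giving red(a).
bird(a) appears in round 3, so it is derivable.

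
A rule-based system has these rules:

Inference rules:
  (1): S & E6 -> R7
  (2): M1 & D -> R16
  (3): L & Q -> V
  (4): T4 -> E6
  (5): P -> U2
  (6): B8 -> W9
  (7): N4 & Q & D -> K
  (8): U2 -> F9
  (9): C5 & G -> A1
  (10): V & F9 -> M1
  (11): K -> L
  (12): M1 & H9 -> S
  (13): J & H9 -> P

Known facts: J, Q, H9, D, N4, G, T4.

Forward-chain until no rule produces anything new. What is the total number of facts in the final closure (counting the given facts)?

18

Round 1: (4) [T4 -> E6]; (7) [N4 & Q & D -> K]; (13) [J & H9 -> P]. Adds E6, K, P.
Round 2: (5) [P -> U2]; (11) [K -> L]. Adds U2, L.
Round 3: (3) [L & Q -> V]; (8) [U2 -> F9]. Adds V, F9.
Round 4: (10) [V & F9 -> M1]. Adds M1.
Round 5: (2) [M1 & D -> R16]; (12) [M1 & H9 -> S]. Adds R16, S.
Round 6: (1) [S & E6 -> R7]. Adds R7.
Closure: {D, E6, F9, G, H9, J, K, L, M1, N4, P, Q, R16, R7, S, T4, U2, V} — 18 facts.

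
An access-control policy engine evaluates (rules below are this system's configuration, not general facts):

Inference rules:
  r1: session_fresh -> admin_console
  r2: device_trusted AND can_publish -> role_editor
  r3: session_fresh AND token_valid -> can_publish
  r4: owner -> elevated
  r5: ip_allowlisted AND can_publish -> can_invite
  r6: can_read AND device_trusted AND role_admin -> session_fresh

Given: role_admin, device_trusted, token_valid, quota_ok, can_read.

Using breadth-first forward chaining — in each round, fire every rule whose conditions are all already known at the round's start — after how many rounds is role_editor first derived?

3

Round 1 fires r6, giving session_fresh.
Round 2 fires r1, r3, giving admin_console, can_publish.
Round 3 fires r2, giving role_editor.
role_editor first appears in round 3.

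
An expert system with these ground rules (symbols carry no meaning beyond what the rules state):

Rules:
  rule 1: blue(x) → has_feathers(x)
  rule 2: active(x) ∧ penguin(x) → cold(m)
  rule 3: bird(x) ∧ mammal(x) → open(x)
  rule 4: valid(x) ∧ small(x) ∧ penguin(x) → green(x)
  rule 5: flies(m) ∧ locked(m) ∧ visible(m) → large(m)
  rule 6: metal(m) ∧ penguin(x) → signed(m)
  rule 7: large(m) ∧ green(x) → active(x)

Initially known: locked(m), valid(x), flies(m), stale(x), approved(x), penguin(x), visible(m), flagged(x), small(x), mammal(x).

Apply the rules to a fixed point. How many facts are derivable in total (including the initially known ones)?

14

Round 1: rule 4 [valid(x) ∧ small(x) ∧ penguin(x) → green(x)]; rule 5 [flies(m) ∧ locked(m) ∧ visible(m) → large(m)]. Adds green(x), large(m).
Round 2: rule 7 [large(m) ∧ green(x) → active(x)]. Adds active(x).
Round 3: rule 2 [active(x) ∧ penguin(x) → cold(m)]. Adds cold(m).
Closure: {active(x), approved(x), cold(m), flagged(x), flies(m), green(x), large(m), locked(m), mammal(x), penguin(x), small(x), stale(x), valid(x), visible(m)} — 14 facts.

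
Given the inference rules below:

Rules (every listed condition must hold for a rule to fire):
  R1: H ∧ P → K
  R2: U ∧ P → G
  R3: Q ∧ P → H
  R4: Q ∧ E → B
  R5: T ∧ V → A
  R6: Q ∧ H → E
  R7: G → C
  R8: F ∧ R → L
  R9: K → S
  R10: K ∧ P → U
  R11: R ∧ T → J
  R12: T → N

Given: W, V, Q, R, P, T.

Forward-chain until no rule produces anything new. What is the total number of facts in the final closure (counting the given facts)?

17

Round 1: R3 [Q ∧ P → H]; R5 [T ∧ V → A]; R11 [R ∧ T → J]; R12 [T → N]. Adds H, A, J, N.
Round 2: R1 [H ∧ P → K]; R6 [Q ∧ H → E]. Adds K, E.
Round 3: R4 [Q ∧ E → B]; R9 [K → S]; R10 [K ∧ P → U]. Adds B, S, U.
Round 4: R2 [U ∧ P → G]. Adds G.
Round 5: R7 [G → C]. Adds C.
Closure: {A, B, C, E, G, H, J, K, N, P, Q, R, S, T, U, V, W} — 17 facts.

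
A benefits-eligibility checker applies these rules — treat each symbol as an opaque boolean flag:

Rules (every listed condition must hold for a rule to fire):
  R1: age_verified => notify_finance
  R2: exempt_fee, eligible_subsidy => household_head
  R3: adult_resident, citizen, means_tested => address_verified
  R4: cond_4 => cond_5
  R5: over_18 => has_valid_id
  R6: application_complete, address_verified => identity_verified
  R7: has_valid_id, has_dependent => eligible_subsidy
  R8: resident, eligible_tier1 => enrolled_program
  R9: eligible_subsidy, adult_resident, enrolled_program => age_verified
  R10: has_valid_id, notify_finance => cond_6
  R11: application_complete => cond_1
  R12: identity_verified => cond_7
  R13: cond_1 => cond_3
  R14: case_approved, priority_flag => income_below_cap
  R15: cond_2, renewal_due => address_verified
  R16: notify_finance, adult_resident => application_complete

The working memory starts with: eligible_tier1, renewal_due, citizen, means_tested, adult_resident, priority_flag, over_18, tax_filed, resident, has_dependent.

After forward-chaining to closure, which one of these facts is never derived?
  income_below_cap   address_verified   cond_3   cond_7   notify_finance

Round 1: R3 [adult_resident, citizen, means_tested => address_verified]; R5 [over_18 => has_valid_id]; R8 [resident, eligible_tier1 => enrolled_program]. Adds address_verified, has_valid_id, enrolled_program.
Round 2: R7 [has_valid_id, has_dependent => eligible_subsidy]. Adds eligible_subsidy.
Round 3: R9 [eligible_subsidy, adult_resident, enrolled_program => age_verified]. Adds age_verified.
Round 4: R1 [age_verified => notify_finance]. Adds notify_finance.
Round 5: R10 [has_valid_id, notify_finance => cond_6]; R16 [notify_finance, adult_resident => application_complete]. Adds cond_6, application_complete.
Round 6: R6 [application_complete, address_verified => identity_verified]; R11 [application_complete => cond_1]. Adds identity_verified, cond_1.
Round 7: R12 [identity_verified => cond_7]; R13 [cond_1 => cond_3]. Adds cond_7, cond_3.
Derived: cond_3 (round 7), address_verified (round 1), notify_finance (round 4), cond_7 (round 7). income_below_cap never appears in any round.

income_below_cap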